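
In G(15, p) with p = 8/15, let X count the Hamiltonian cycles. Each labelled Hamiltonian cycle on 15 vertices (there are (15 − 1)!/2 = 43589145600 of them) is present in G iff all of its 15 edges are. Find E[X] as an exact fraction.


K_15 has (15 − 1)!/2 = 43589145600 labelled Hamiltonian cycles.
For each such Hamiltonian cycle H, let X_H = 1 if all 15 edges of H are present in G. Then P[X_H = 1] = p^{15} = (8/15)^{15} = 35184372088832/437893890380859375.
Summing the indicators: E[X] = Σ_H E[X_H] = 43589145600 · p^{15} = 43589145600 · 35184372088832/437893890380859375 = 252453780711880523776/72081298828125.
Numerically: E[X] ≈ 3.5e+06.

E[X] = 43589145600 · (8/15)^{15} = 252453780711880523776/72081298828125 ≈ 3.5e+06.


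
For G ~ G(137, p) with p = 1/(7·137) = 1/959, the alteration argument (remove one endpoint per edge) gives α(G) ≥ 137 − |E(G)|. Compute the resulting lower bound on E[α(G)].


E[|E(G)|] = C(137, 2)·p = 9316 · (1/959) = 68/7.
E[α(G)] ≥ n − E[|E(G)|] = 137 − 68/7 = 891/7.
Numerically: ≈ 127.285714.
(This is only a lower bound; the true E[α(G)] may be larger.)

E[α(G)] ≥ 891/7 ≈ 127.285714.


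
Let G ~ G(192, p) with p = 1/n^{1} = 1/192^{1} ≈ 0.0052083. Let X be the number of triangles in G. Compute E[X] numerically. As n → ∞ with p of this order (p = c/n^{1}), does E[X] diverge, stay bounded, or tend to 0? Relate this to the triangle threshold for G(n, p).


Number of potential triangles: C(192, 3) = 1161280.
Each occurs with probability p³ ≈ (0.0052083)³ ≈ 1.4128508e-07.
By linearity: E[X] = C(192, 3)·p³ ≈ 1161280 · 1.4128508e-07 ≈ 0.16407.
Here α = 1, so p = 1/n is exactly at the triangle threshold p ~ 1/n. Asymptotically E[X] → c³/6 = 1³/6 = 1/6 ≈ 0.16667, a bounded constant. In this regime the triangle count is asymptotically Poisson(c³/6).

E[X] ≈ 0.16407; in regime p = Θ(1/n^{1}) E[X] stays bounded (at the triangle threshold p ~ 1/n).


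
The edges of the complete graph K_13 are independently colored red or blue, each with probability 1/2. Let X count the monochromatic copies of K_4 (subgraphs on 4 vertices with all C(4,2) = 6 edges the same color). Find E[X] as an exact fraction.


Let X = Σ_S X_S over the C(13, 4) = 715 subsets S of size 4, where X_S = 1 if the K_4 on S is monochromatic.
For a fixed S, the K_4 on S has C(4, 2) = 6 edges. P[all 6 edges red] = (1/2)^6, and likewise for blue, so P[monochromatic] = 2·(1/2)^6 = 2^{1 − 6} = 1/32.
By linearity of expectation: E[X] = C(13, 4) · 2^{1 − 6} = 715 · 1/32 = 715/32.
Numerically: E[X] ≈ 22.343750.

E[X] = C(13,4)·2^(1−C(4,2)) = 715/32 ≈ 22.343750.


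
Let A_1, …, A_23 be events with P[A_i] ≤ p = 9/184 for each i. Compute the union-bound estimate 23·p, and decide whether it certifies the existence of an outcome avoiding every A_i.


Union bound: P[∪_{i=1}^{23} A_i] ≤ Σ_i P[A_i] ≤ 23·p = 23·(9/184) = 9/8.
Numerically: 9/8 ≈ 1.1250000.
Is 9/8 < 1? NO.
Since the bound 9/8 is ≥ 1, the union bound is uninformative here; it does NOT by itself certify existence.

23·p = 9/8 ≈ 1.1250000; existence NOT certified by the union bound.


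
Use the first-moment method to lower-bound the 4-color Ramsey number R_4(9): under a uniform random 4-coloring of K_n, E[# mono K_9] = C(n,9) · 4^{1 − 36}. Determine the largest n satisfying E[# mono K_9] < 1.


We need C(n, 9) · 4^{1 − 36} < 1, i.e. C(n, 9) < 4^{36 − 1} = 1180591620717411303424.
Check values of n near the boundary:
  n = 909: C(909, 9) = 1122169012923711463931; 1122169012923711463931 < 1180591620717411303424? YES
  n = 910: C(910, 9) = 1133378248346922788210; 1133378248346922788210 < 1180591620717411303424? YES
  n = 911: C(911, 9) = 1144686900492291197405; 1144686900492291197405 < 1180591620717411303424? YES
  n = 912: C(912, 9) = 1156095740032081475120; 1156095740032081475120 < 1180591620717411303424? YES
  n = 913: C(913, 9) = 1167605542753639808390; 1167605542753639808390 < 1180591620717411303424? YES
  n = 914: C(914, 9) = 1179217089587653905932; 1179217089587653905932 < 1180591620717411303424? YES
  n = 915: C(915, 9) = 1190931166636537885130; 1190931166636537885130 < 1180591620717411303424? NO
  n = 916: C(916, 9) = 1202748565202942340440; 1202748565202942340440 < 1180591620717411303424? NO
The largest n with C(n, 9) < 1180591620717411303424 is n = 914 (where E[X] = 294804272396913476483/295147905179352825856 ≈ 0.9988). Hence R_4(9) > 914, i.e. R_4(9) ≥ 915.

Largest n = 914; hence R_4(9) > 914.


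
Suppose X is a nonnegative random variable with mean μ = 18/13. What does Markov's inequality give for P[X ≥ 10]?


μ = E[X] = 18/13, a = 10.
Markov: P[X ≥ 10] ≤ μ/a = (18/13)/10 = 9/65.
Numerically: ≈ 0.138.
(Since a = 10 > μ = 1.385, the bound 9/65 is < 1 and informative.)

P[X ≥ 10] ≤ 9/65 ≈ 0.138.


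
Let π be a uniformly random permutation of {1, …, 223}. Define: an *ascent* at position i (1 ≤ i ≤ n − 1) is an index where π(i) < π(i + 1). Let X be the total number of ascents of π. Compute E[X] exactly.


Write X = Σ X_I over i = 1, …, 222, with X_I the indicator of one ascent.
There are 222 indicators.
For each fixed i, the pair (π(i), π(i+1)) is a uniformly random ordered pair of distinct values from {1, …, 223}; by symmetry P[π(i) < π(i+1)] = 1/2.
By linearity: E[X] = 222 · (1/2) = (223 − 1) · (1/2) = 111 ≈ 111.00000.

E[X] = 111 = 111.00000.


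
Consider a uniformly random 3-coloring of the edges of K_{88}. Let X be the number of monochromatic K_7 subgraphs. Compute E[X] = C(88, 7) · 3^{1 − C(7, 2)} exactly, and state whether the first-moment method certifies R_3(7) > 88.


E[X] = C(88, 7) · 3^{1 − 21} = 6348337336 · 3^{−20} = 6348337336/3486784401.
As a reduced fraction: E[X] = 6348337336/3486784401 ≈ 1.8207.
Is E[X] < 1? NO.
Since E[X] ≥ 1, the first-moment bound is inconclusive at n = 88; it does NOT by itself certify R_3(7) > 88.

E[X] = 6348337336/3486784401 ≈ 1.8207; E[X] ≥ 1; first-moment method inconclusive here.


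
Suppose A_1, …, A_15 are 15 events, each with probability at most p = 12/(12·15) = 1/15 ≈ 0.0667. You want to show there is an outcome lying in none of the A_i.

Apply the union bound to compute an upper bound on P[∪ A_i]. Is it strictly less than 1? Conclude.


Union bound: P[∪_{i=1}^{15} A_i] ≤ Σ_i P[A_i] ≤ 15·p = 15·(1/15) = 1.
Numerically: 1 ≈ 1.0000.
Is 1 < 1? NO.
Since the bound 1 is ≥ 1, the union bound is uninformative here; it does NOT by itself certify existence.

15·p = 1 ≈ 1.0000; existence NOT certified by the union bound.


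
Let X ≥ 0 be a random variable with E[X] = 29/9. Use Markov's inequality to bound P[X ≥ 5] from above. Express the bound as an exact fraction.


μ = E[X] = 29/9, a = 5.
Markov: P[X ≥ 5] ≤ μ/a = (29/9)/5 = 29/45.
Numerically: ≈ 0.644444.
(Since a = 5 > μ = 3.222222, the bound 29/45 is < 1 and informative.)

P[X ≥ 5] ≤ 29/45 ≈ 0.644444.


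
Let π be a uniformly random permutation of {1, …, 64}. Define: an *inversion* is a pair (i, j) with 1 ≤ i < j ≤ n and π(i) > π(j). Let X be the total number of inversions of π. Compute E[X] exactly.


Write X = Σ X_I over the C(64, 2) = 2016 pairs i < j, with X_I the indicator of one inversion.
There are 2016 indicators.
For each fixed pair i < j, the values π(i) and π(j) are two distinct elements of {1, …, 64} in uniformly random order; by symmetry P[π(i) > π(j)] = 1/2.
By linearity: E[X] = 2016 · (1/2) = C(64, 2) · (1/2) = 2016/2 = 1008 ≈ 1008.000000.

E[X] = 1008 = 1008.000000.


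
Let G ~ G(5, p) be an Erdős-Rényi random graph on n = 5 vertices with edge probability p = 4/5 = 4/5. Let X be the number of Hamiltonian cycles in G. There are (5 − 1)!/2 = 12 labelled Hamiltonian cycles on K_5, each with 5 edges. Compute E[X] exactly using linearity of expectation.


K_5 has (5 − 1)!/2 = 12 labelled Hamiltonian cycles.
For each such Hamiltonian cycle H, let X_H = 1 if all 5 edges of H are present in G. Then P[X_H = 1] = p^{5} = (4/5)^{5} = 1024/3125.
By linearity of expectation: E[X] = Σ_H E[X_H] = 12 · p^{5} = 12 · 1024/3125 = 12288/3125.
Numerically: E[X] ≈ 3.93216.

E[X] = 12 · (4/5)^{5} = 12288/3125 ≈ 3.93216.


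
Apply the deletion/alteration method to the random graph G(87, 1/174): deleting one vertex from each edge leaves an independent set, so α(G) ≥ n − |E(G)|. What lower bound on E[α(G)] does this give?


E[|E(G)|] = C(87, 2)·p = 3741 · (1/174) = 43/2.
E[α(G)] ≥ n − E[|E(G)|] = 87 − 43/2 = 131/2.
Numerically: ≈ 65.500.
(This is only a lower bound; the true E[α(G)] may be larger.)

E[α(G)] ≥ 131/2 ≈ 65.500.


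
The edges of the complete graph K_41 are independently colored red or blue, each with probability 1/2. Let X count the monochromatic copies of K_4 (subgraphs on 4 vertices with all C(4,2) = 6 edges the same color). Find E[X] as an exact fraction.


Let X = Σ_S X_S over the C(41, 4) = 101270 subsets S of size 4, where X_S = 1 if the K_4 on S is monochromatic.
For a fixed S, the K_4 on S has C(4, 2) = 6 edges. P[all 6 edges red] = (1/2)^6, and likewise for blue, so P[monochromatic] = 2·(1/2)^6 = 2^{1 − 6} = 1/32.
By linearity of expectation: E[X] = C(41, 4) · 2^{1 − 6} = 101270 · 1/32 = 50635/16.
Numerically: E[X] ≈ 3164.68750.

E[X] = C(41,4)·2^(1−C(4,2)) = 50635/16 ≈ 3164.68750.


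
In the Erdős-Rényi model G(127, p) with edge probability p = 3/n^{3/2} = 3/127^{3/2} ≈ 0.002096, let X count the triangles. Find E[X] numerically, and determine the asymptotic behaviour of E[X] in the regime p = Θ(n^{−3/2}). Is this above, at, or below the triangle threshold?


Number of potential triangles: C(127, 3) = 333375.
Each occurs with probability p³ ≈ (0.002096)³ ≈ 9.209733e-09.
By linearity: E[X] = C(127, 3)·p³ ≈ 333375 · 9.209733e-09 ≈ 0.0031.
Since α = 3/2 > 1, p = c/n^{3/2} = o(1/n) is below the triangle threshold p ~ 1/n. Asymptotically E[X] ~ (c³/6)·n^{3(1−α)} = (3³/6)·n^{-1.5} → 0, so by Markov's inequality G has no triangles w.h.p.

E[X] ≈ 0.0031; in regime p = Θ(1/n^{3/2}) E[X] tends to 0 (below the triangle threshold p ~ 1/n).


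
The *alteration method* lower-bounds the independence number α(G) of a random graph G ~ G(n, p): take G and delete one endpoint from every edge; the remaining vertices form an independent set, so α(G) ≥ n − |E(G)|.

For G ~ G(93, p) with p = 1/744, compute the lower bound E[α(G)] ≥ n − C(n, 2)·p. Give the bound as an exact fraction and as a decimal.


E[|E(G)|] = C(93, 2)·p = 4278 · (1/744) = 23/4.
E[α(G)] ≥ n − E[|E(G)|] = 93 − 23/4 = 349/4.
Numerically: ≈ 87.2500.
(This is only a lower bound; the true E[α(G)] may be larger.)

E[α(G)] ≥ 349/4 ≈ 87.2500.


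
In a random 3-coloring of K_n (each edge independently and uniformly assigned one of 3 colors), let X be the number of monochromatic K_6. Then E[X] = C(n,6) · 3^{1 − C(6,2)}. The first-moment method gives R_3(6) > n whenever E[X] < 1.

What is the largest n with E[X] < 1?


We need C(n, 6) · 3^{1 − 15} < 1, i.e. C(n, 6) < 3^{15 − 1} = 4782969.
Check values of n near the boundary:
  n = 36: C(36, 6) = 1947792; 1947792 < 4782969? YES
  n = 37: C(37, 6) = 2324784; 2324784 < 4782969? YES
  n = 38: C(38, 6) = 2760681; 2760681 < 4782969? YES
  n = 39: C(39, 6) = 3262623; 3262623 < 4782969? YES
  n = 40: C(40, 6) = 3838380; 3838380 < 4782969? YES
  n = 41: C(41, 6) = 4496388; 4496388 < 4782969? YES
  n = 42: C(42, 6) = 5245786; 5245786 < 4782969? NO
The largest n with C(n, 6) < 4782969 is n = 41 (where E[X] = 1498796/1594323 ≈ 0.94008). Hence R_3(6) > 41, i.e. R_3(6) ≥ 42.

Largest n = 41; hence R_3(6) > 41.


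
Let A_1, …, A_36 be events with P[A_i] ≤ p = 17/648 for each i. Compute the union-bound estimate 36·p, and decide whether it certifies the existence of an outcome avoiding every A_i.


Union bound: P[∪_{i=1}^{36} A_i] ≤ Σ_i P[A_i] ≤ 36·p = 36·(17/648) = 17/18.
Numerically: 17/18 ≈ 0.9444444.
Is 17/18 < 1? YES.
Since P[∪ A_i] ≤ 17/18 < 1, the complement has P[∩ A_i^c] ≥ 1 − 17/18 = 1/18 > 0, so some outcome avoids every A_i.

36·p = 17/18 ≈ 0.9444444; existence CERTIFIED by the union bound.


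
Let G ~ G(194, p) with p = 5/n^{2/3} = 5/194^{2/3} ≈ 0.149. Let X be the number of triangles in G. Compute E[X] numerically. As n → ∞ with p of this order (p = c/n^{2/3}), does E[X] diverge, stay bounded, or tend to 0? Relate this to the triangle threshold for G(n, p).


Number of potential triangles: C(194, 3) = 1198144.
Each occurs with probability p³ ≈ (0.149)³ ≈ 3.32129e-03.
By linearity: E[X] = C(194, 3)·p³ ≈ 1198144 · 3.32129e-03 ≈ 3979.381.
Since α = 2/3 < 1, p = c/n^{2/3} ≫ 1/n is above the triangle threshold p ~ 1/n. Asymptotically E[X] ~ (c³/6)·n^{3(1−α)} = (5³/6)·n^{1} → ∞; triangles are abundant w.h.p.

E[X] ≈ 3979.381; in regime p = Θ(1/n^{2/3}) E[X] diverges (above the triangle threshold p ~ 1/n).


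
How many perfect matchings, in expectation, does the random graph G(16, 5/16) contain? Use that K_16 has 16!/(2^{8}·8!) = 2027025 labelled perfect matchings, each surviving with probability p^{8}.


K_16 has 16!/(2^{8}·8!) = 2027025 labelled perfect matchings.
For each such perfect matching H, let X_H = 1 if all 8 edges of H are present in G. Then P[X_H = 1] = p^{8} = (5/16)^{8} = 390625/4294967296.
By linearity of expectation: E[X] = Σ_H E[X_H] = 2027025 · p^{8} = 2027025 · 390625/4294967296 = 791806640625/4294967296.
Numerically: E[X] ≈ 184.

E[X] = 2027025 · (5/16)^{8} = 791806640625/4294967296 ≈ 184.


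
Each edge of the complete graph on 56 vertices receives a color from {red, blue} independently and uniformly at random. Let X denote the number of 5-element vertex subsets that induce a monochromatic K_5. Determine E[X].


Let X = Σ_S X_S over the C(56, 5) = 3819816 subsets S of size 5, where X_S = 1 if the K_5 on S is monochromatic.
For a fixed S, the K_5 on S has C(5, 2) = 10 edges. P[all 10 edges red] = (1/2)^10, and likewise for blue, so P[monochromatic] = 2·(1/2)^10 = 2^{1 − 10} = 1/512.
By linearity: E[X] = C(56, 5) · 2^{1 − 10} = 3819816 · 1/512 = 477477/64.
Numerically: E[X] ≈ 7460.578.

E[X] = C(56,5)·2^(1−C(5,2)) = 477477/64 ≈ 7460.578.


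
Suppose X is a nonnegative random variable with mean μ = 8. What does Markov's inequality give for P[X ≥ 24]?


μ = E[X] = 8, a = 24.
Markov: P[X ≥ 24] ≤ μ/a = (8)/24 = 1/3.
Numerically: ≈ 0.333.
(Since a = 24 > μ = 8.000, the bound 1/3 is < 1 and informative.)

P[X ≥ 24] ≤ 1/3 ≈ 0.333.


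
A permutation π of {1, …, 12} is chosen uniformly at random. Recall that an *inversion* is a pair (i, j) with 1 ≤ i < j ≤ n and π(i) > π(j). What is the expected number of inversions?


Write X = Σ X_I over the C(12, 2) = 66 pairs i < j, with X_I the indicator of one inversion.
There are 66 indicators.
For each fixed pair i < j, the values π(i) and π(j) are two distinct elements of {1, …, 12} in uniformly random order; by symmetry P[π(i) > π(j)] = 1/2.
By linearity: E[X] = 66 · (1/2) = C(12, 2) · (1/2) = 66/2 = 33 ≈ 33.00000.

E[X] = 33 = 33.00000.


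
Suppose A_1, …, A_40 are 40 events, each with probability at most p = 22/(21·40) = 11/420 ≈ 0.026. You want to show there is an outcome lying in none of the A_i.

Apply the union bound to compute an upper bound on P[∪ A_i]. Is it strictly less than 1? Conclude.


Union bound: P[∪_{i=1}^{40} A_i] ≤ Σ_i P[A_i] ≤ 40·p = 40·(11/420) = 22/21.
Numerically: 22/21 ≈ 1.048.
Is 22/21 < 1? NO.
Since the bound 22/21 is ≥ 1, the union bound is uninformative here; it does NOT by itself certify existence.

40·p = 22/21 ≈ 1.048; existence NOT certified by the union bound.


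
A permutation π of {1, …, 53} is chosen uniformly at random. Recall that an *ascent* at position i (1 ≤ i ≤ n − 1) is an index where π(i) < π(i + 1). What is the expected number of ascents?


Write X = Σ X_I over i = 1, …, 52, with X_I the indicator of one ascent.
There are 52 indicators.
For each fixed i, the pair (π(i), π(i+1)) is a uniformly random ordered pair of distinct values from {1, …, 53}; by symmetry P[π(i) < π(i+1)] = 1/2.
By linearity: E[X] = 52 · (1/2) = (53 − 1) · (1/2) = 26 ≈ 26.000.

E[X] = 26 = 26.000.


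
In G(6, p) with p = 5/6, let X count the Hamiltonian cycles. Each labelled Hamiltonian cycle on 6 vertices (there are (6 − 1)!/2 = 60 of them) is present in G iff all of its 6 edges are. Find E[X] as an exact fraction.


K_6 has (6 − 1)!/2 = 60 labelled Hamiltonian cycles.
For each such Hamiltonian cycle H, let X_H = 1 if all 6 edges of H are present in G. Then P[X_H = 1] = p^{6} = (5/6)^{6} = 15625/46656.
By linearity: E[X] = Σ_H E[X_H] = 60 · p^{6} = 60 · 15625/46656 = 78125/3888.
Numerically: E[X] ≈ 20.094.

E[X] = 60 · (5/6)^{6} = 78125/3888 ≈ 20.094.


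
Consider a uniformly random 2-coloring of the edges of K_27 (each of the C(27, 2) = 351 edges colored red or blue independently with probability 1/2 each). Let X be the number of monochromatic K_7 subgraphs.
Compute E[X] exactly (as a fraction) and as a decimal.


Let X = Σ_S X_S over the C(27, 7) = 888030 subsets S of size 7, where X_S = 1 if the K_7 on S is monochromatic.
For a fixed S, the K_7 on S has C(7, 2) = 21 edges. P[all 21 edges red] = (1/2)^21, and likewise for blue, so P[monochromatic] = 2·(1/2)^21 = 2^{1 − 21} = 1/1048576.
By linearity of expectation: E[X] = C(27, 7) · 2^{1 − 21} = 888030 · 1/1048576 = 444015/524288.
Numerically: E[X] ≈ 0.84689.

E[X] = C(27,7)·2^(1−C(7,2)) = 444015/524288 ≈ 0.84689.


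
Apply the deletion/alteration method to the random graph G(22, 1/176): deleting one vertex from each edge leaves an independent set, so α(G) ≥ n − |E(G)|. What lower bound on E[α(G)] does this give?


E[|E(G)|] = C(22, 2)·p = 231 · (1/176) = 21/16.
E[α(G)] ≥ n − E[|E(G)|] = 22 − 21/16 = 331/16.
Numerically: ≈ 20.688.
(This is only a lower bound; the true E[α(G)] may be larger.)

E[α(G)] ≥ 331/16 ≈ 20.688.


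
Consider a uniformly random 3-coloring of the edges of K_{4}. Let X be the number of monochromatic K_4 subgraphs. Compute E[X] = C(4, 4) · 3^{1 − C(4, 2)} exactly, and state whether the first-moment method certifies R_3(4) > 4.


E[X] = C(4, 4) · 3^{1 − 6} = 1 · 3^{−5} = 1/243.
As a reduced fraction: E[X] = 1/243 ≈ 0.00412.
Is E[X] < 1? YES.
Since E[X] < 1, there exists a 3-coloring of K_{4} with no monochromatic K_4; hence R_3(4) > 4.

E[X] = 1/243 ≈ 0.00412; E[X] < 1, so R_3(4) > 4.


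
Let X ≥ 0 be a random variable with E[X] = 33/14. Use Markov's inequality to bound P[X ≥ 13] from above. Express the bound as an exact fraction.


μ = E[X] = 33/14, a = 13.
Markov: P[X ≥ 13] ≤ μ/a = (33/14)/13 = 33/182.
Numerically: ≈ 0.1813.
(Since a = 13 > μ = 2.3571, the bound 33/182 is < 1 and informative.)

P[X ≥ 13] ≤ 33/182 ≈ 0.1813.


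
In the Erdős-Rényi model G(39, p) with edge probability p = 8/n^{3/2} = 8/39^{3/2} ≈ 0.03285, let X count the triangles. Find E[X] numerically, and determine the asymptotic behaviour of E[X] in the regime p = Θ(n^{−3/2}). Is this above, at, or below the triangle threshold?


Number of potential triangles: C(39, 3) = 9139.
Each occurs with probability p³ ≈ (0.03285)³ ≈ 3.543882e-05.
By linearity: E[X] = C(39, 3)·p³ ≈ 9139 · 3.543882e-05 ≈ 0.3239.
Since α = 3/2 > 1, p = c/n^{3/2} = o(1/n) is below the triangle threshold p ~ 1/n. Asymptotically E[X] ~ (c³/6)·n^{3(1−α)} = (8³/6)·n^{-1.5} → 0, so by Markov's inequality G has no triangles w.h.p.

E[X] ≈ 0.3239; in regime p = Θ(1/n^{3/2}) E[X] tends to 0 (below the triangle threshold p ~ 1/n).


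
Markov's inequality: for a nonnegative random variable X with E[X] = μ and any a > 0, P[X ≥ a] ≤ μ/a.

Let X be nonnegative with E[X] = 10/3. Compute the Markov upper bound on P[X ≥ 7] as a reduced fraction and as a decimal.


μ = E[X] = 10/3, a = 7.
Markov: P[X ≥ 7] ≤ μ/a = (10/3)/7 = 10/21.
Numerically: ≈ 0.47619.
(Since a = 7 > μ = 3.33333, the bound 10/21 is < 1 and informative.)

P[X ≥ 7] ≤ 10/21 ≈ 0.47619.


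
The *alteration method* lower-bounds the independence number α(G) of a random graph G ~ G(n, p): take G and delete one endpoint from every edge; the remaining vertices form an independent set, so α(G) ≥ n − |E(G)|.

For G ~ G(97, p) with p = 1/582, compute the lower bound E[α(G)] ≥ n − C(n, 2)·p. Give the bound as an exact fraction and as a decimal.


E[|E(G)|] = C(97, 2)·p = 4656 · (1/582) = 8.
E[α(G)] ≥ n − E[|E(G)|] = 97 − 8 = 89.
Numerically: ≈ 89.00000.
(This is only a lower bound; the true E[α(G)] may be larger.)

E[α(G)] ≥ 89 ≈ 89.00000.


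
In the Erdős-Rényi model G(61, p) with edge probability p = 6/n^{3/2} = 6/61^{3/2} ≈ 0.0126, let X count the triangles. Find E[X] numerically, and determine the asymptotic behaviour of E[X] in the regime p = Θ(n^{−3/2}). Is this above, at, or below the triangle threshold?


Number of potential triangles: C(61, 3) = 35990.
Each occurs with probability p³ ≈ (0.0126)³ ≈ 1.99742e-06.
By linearity: E[X] = C(61, 3)·p³ ≈ 35990 · 1.99742e-06 ≈ 0.072.
Since α = 3/2 > 1, p = c/n^{3/2} = o(1/n) is below the triangle threshold p ~ 1/n. Asymptotically E[X] ~ (c³/6)·n^{3(1−α)} = (6³/6)·n^{-1.5} → 0, so by Markov's inequality G has no triangles w.h.p.

E[X] ≈ 0.072; in regime p = Θ(1/n^{3/2}) E[X] tends to 0 (below the triangle threshold p ~ 1/n).


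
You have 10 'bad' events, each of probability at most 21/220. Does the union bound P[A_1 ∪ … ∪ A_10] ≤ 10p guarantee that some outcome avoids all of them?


Union bound: P[∪_{i=1}^{10} A_i] ≤ Σ_i P[A_i] ≤ 10·p = 10·(21/220) = 21/22.
Numerically: 21/22 ≈ 0.9545455.
Is 21/22 < 1? YES.
Since P[∪ A_i] ≤ 21/22 < 1, the complement has P[∩ A_i^c] ≥ 1 − 21/22 = 1/22 > 0, so some outcome avoids every A_i.

10·p = 21/22 ≈ 0.9545455; existence CERTIFIED by the union bound.


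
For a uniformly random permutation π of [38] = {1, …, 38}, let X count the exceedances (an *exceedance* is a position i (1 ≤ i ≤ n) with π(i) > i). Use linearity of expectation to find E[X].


Write X = Σ_{i=1}^{38} X_i, where X_i = 1_{π(i) > i}.
For each fixed i, π(i) is uniform over {1, …, 38} (marginal of a uniform permutation), so P[π(i) > i] = (n − i)/n. Summing: Σ_{i=1}^{38} (n − i)/n = (0 + 1 + … + 37)/38 = 38(38 − 1)/(2·38) = (38 − 1)/2.
Hence E[X] = Σ_{i=1}^{38} (38 − i)/38 = 37/2 ≈ 18.50000.

E[X] = 37/2 = 18.50000.


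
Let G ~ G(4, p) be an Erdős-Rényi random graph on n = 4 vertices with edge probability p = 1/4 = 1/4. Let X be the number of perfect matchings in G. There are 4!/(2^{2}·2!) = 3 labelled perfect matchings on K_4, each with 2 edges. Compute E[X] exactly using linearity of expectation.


K_4 has 4!/(2^{2}·2!) = 3 labelled perfect matchings.
For each such perfect matching H, let X_H = 1 if all 2 edges of H are present in G. Then P[X_H = 1] = p^{2} = (1/4)^{2} = 1/16.
Summing the indicators: E[X] = Σ_H E[X_H] = 3 · p^{2} = 3 · 1/16 = 3/16.
Numerically: E[X] ≈ 0.188.

E[X] = 3 · (1/4)^{2} = 3/16 ≈ 0.188.


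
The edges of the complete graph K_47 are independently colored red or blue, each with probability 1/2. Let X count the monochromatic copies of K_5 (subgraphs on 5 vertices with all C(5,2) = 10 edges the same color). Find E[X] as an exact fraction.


Let X = Σ_S X_S over the C(47, 5) = 1533939 subsets S of size 5, where X_S = 1 if the K_5 on S is monochromatic.
For a fixed S, the K_5 on S has C(5, 2) = 10 edges. P[all 10 edges red] = (1/2)^10, and likewise for blue, so P[monochromatic] = 2·(1/2)^10 = 2^{1 − 10} = 1/512.
By linearity of expectation: E[X] = C(47, 5) · 2^{1 − 10} = 1533939 · 1/512 = 1533939/512.
Numerically: E[X] ≈ 2995.974609.

E[X] = C(47,5)·2^(1−C(5,2)) = 1533939/512 ≈ 2995.974609.


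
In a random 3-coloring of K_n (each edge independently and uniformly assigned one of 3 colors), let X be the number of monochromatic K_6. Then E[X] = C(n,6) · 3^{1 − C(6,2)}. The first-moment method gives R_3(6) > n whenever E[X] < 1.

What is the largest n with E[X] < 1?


We need C(n, 6) · 3^{1 − 15} < 1, i.e. C(n, 6) < 3^{15 − 1} = 4782969.
Check values of n near the boundary:
  n = 40: C(40, 6) = 3838380; 3838380 < 4782969? YES
  n = 41: C(41, 6) = 4496388; 4496388 < 4782969? YES
  n = 42: C(42, 6) = 5245786; 5245786 < 4782969? NO
The largest n with C(n, 6) < 4782969 is n = 41 (where E[X] = 1498796/1594323 ≈ 0.9401). Hence R_3(6) > 41, i.e. R_3(6) ≥ 42.

Largest n = 41; hence R_3(6) > 41.


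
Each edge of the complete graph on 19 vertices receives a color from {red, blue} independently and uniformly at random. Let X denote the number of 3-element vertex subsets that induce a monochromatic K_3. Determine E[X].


Let X = Σ_S X_S over the C(19, 3) = 969 subsets S of size 3, where X_S = 1 if the K_3 on S is monochromatic.
For a fixed S, the K_3 on S has C(3, 2) = 3 edges. P[all 3 edges red] = (1/2)^3, and likewise for blue, so P[monochromatic] = 2·(1/2)^3 = 2^{1 − 3} = 1/4.
By linearity: E[X] = C(19, 3) · 2^{1 − 3} = 969 · 1/4 = 969/4.
Numerically: E[X] ≈ 242.2500.

E[X] = C(19,3)·2^(1−C(3,2)) = 969/4 ≈ 242.2500.


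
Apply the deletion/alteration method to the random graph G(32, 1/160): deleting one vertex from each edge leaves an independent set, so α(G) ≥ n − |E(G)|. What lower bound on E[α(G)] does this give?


E[|E(G)|] = C(32, 2)·p = 496 · (1/160) = 31/10.
E[α(G)] ≥ n − E[|E(G)|] = 32 − 31/10 = 289/10.
Numerically: ≈ 28.9000.
(This is only a lower bound; the true E[α(G)] may be larger.)

E[α(G)] ≥ 289/10 ≈ 28.9000.


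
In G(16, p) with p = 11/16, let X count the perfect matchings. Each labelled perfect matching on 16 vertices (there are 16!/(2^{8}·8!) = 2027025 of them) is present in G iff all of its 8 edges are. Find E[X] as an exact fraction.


K_16 has 16!/(2^{8}·8!) = 2027025 labelled perfect matchings.
For each such perfect matching H, let X_H = 1 if all 8 edges of H are present in G. Then P[X_H = 1] = p^{8} = (11/16)^{8} = 214358881/4294967296.
By linearity of expectation: E[X] = Σ_H E[X_H] = 2027025 · p^{8} = 2027025 · 214358881/4294967296 = 434510810759025/4294967296.
Numerically: E[X] ≈ 1.012e+05.

E[X] = 2027025 · (11/16)^{8} = 434510810759025/4294967296 ≈ 1.012e+05.


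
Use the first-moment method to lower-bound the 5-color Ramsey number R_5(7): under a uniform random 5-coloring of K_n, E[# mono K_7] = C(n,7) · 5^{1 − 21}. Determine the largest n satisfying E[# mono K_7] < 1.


We need C(n, 7) · 5^{1 − 21} < 1, i.e. C(n, 7) < 5^{21 − 1} = 95367431640625.
Check values of n near the boundary:
  n = 332: C(332, 7) = 82772214646616; 82772214646616 < 95367431640625? YES
  n = 333: C(333, 7) = 84549532139028; 84549532139028 < 95367431640625? YES
  n = 334: C(334, 7) = 86359460961576; 86359460961576 < 95367431640625? YES
  n = 335: C(335, 7) = 88202498238195; 88202498238195 < 95367431640625? YES
  n = 336: C(336, 7) = 90079147136880; 90079147136880 < 95367431640625? YES
  n = 337: C(337, 7) = 91989916924632; 91989916924632 < 95367431640625? YES
  n = 338: C(338, 7) = 93935323022736; 93935323022736 < 95367431640625? YES
  n = 339: C(339, 7) = 95915887062372; 95915887062372 < 95367431640625? NO
  n = 340: C(340, 7) = 97932136940560; 97932136940560 < 95367431640625? NO
  n = 341: C(341, 7) = 99984606876440; 99984606876440 < 95367431640625? NO
The largest n with C(n, 7) < 95367431640625 is n = 338 (where E[X] = 93935323022736/95367431640625 ≈ 0.9849833). Hence R_5(7) > 338, i.e. R_5(7) ≥ 339.

Largest n = 338; hence R_5(7) > 338.


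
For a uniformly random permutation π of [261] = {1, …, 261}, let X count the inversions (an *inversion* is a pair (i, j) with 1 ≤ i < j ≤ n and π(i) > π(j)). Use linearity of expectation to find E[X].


Write X = Σ X_I over the C(261, 2) = 33930 pairs i < j, with X_I the indicator of one inversion.
There are 33930 indicators.
For each fixed pair i < j, the values π(i) and π(j) are two distinct elements of {1, …, 261} in uniformly random order; by symmetry P[π(i) > π(j)] = 1/2.
By linearity: E[X] = 33930 · (1/2) = C(261, 2) · (1/2) = 33930/2 = 16965 ≈ 16965.0000.

E[X] = 16965 = 16965.0000.


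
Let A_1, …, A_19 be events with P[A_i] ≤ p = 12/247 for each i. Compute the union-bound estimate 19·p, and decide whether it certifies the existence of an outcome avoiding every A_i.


Union bound: P[∪_{i=1}^{19} A_i] ≤ Σ_i P[A_i] ≤ 19·p = 19·(12/247) = 12/13.
Numerically: 12/13 ≈ 0.92308.
Is 12/13 < 1? YES.
Since P[∪ A_i] ≤ 12/13 < 1, the complement has P[∩ A_i^c] ≥ 1 − 12/13 = 1/13 > 0, so some outcome avoids every A_i.

19·p = 12/13 ≈ 0.92308; existence CERTIFIED by the union bound.


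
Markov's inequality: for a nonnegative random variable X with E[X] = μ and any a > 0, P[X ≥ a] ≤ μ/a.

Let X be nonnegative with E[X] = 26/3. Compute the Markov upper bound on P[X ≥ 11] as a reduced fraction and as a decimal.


μ = E[X] = 26/3, a = 11.
Markov: P[X ≥ 11] ≤ μ/a = (26/3)/11 = 26/33.
Numerically: ≈ 0.78788.
(Since a = 11 > μ = 8.66667, the bound 26/33 is < 1 and informative.)

P[X ≥ 11] ≤ 26/33 ≈ 0.78788.


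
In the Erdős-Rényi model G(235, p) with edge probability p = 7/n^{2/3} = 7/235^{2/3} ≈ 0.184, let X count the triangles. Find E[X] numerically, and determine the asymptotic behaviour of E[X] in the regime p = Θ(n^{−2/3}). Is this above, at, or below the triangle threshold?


Number of potential triangles: C(235, 3) = 2135445.
Each occurs with probability p³ ≈ (0.184)³ ≈ 6.21096e-03.
By linearity: E[X] = C(235, 3)·p³ ≈ 2135445 · 6.21096e-03 ≈ 13263.153.
Since α = 2/3 < 1, p = c/n^{2/3} ≫ 1/n is above the triangle threshold p ~ 1/n. Asymptotically E[X] ~ (c³/6)·n^{3(1−α)} = (7³/6)·n^{1} → ∞; triangles are abundant w.h.p.

E[X] ≈ 13263.153; in regime p = Θ(1/n^{2/3}) E[X] diverges (above the triangle threshold p ~ 1/n).


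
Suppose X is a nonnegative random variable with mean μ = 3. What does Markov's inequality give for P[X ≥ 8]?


μ = E[X] = 3, a = 8.
Markov: P[X ≥ 8] ≤ μ/a = (3)/8 = 3/8.
Numerically: ≈ 0.375.
(Since a = 8 > μ = 3.000, the bound 3/8 is < 1 and informative.)

P[X ≥ 8] ≤ 3/8 ≈ 0.375.


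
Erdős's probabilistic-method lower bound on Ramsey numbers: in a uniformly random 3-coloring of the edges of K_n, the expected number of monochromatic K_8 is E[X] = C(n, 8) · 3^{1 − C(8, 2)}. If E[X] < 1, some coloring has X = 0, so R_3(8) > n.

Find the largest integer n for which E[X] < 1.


We need C(n, 8) · 3^{1 − 28} < 1, i.e. C(n, 8) < 3^{28 − 1} = 7625597484987.
Check values of n near the boundary:
  n = 153: C(153, 8) = 6183023199255; 6183023199255 < 7625597484987? YES
  n = 154: C(154, 8) = 6521818990995; 6521818990995 < 7625597484987? YES
  n = 155: C(155, 8) = 6876747915675; 6876747915675 < 7625597484987? YES
  n = 156: C(156, 8) = 7248464019225; 7248464019225 < 7625597484987? YES
  n = 157: C(157, 8) = 7637643295425; 7637643295425 < 7625597484987? NO
  n = 158: C(158, 8) = 8044984271181; 8044984271181 < 7625597484987? NO
The largest n with C(n, 8) < 7625597484987 is n = 156 (where E[X] = 805384891025/847288609443 ≈ 0.950544). Hence R_3(8) > 156, i.e. R_3(8) ≥ 157.

Largest n = 156; hence R_3(8) > 156.


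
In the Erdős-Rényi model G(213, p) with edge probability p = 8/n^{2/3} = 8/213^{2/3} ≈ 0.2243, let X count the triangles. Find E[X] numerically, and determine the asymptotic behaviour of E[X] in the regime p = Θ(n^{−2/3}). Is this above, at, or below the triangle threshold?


Number of potential triangles: C(213, 3) = 1587986.
Each occurs with probability p³ ≈ (0.2243)³ ≈ 1.1285239e-02.
By linearity: E[X] = C(213, 3)·p³ ≈ 1587986 · 1.1285239e-02 ≈ 17920.80125.
Since α = 2/3 < 1, p = c/n^{2/3} ≫ 1/n is above the triangle threshold p ~ 1/n. Asymptotically E[X] ~ (c³/6)·n^{3(1−α)} = (8³/6)·n^{1} → ∞; triangles are abundant w.h.p.

E[X] ≈ 17920.80125; in regime p = Θ(1/n^{2/3}) E[X] diverges (above the triangle threshold p ~ 1/n).


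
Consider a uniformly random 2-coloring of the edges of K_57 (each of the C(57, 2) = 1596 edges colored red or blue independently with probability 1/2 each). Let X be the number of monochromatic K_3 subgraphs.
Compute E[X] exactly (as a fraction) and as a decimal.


Let X = Σ_S X_S over the C(57, 3) = 29260 subsets S of size 3, where X_S = 1 if the K_3 on S is monochromatic.
For a fixed S, the K_3 on S has C(3, 2) = 3 edges. P[all 3 edges red] = (1/2)^3, and likewise for blue, so P[monochromatic] = 2·(1/2)^3 = 2^{1 − 3} = 1/4.
By linearity of expectation: E[X] = C(57, 3) · 2^{1 − 3} = 29260 · 1/4 = 7315.
Numerically: E[X] ≈ 7315.000.

E[X] = C(57,3)·2^(1−C(3,2)) = 7315 ≈ 7315.000.


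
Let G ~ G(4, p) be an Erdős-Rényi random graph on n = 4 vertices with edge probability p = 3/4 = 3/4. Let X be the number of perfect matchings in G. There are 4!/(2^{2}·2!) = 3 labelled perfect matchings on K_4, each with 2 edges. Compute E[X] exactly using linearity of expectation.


K_4 has 4!/(2^{2}·2!) = 3 labelled perfect matchings.
For each such perfect matching H, let X_H = 1 if all 2 edges of H are present in G. Then P[X_H = 1] = p^{2} = (3/4)^{2} = 9/16.
By linearity: E[X] = Σ_H E[X_H] = 3 · p^{2} = 3 · 9/16 = 27/16.
Numerically: E[X] ≈ 1.6875.

E[X] = 3 · (3/4)^{2} = 27/16 ≈ 1.6875.


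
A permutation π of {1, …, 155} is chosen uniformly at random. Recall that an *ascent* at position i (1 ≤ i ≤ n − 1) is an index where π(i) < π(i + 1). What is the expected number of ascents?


Write X = Σ X_I over i = 1, …, 154, with X_I the indicator of one ascent.
There are 154 indicators.
For each fixed i, the pair (π(i), π(i+1)) is a uniformly random ordered pair of distinct values from {1, …, 155}; by symmetry P[π(i) < π(i+1)] = 1/2.
By linearity: E[X] = 154 · (1/2) = (155 − 1) · (1/2) = 77 ≈ 77.000000.

E[X] = 77 = 77.000000.


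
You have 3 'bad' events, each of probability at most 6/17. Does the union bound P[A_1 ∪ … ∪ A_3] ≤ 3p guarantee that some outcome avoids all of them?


Union bound: P[∪_{i=1}^{3} A_i] ≤ Σ_i P[A_i] ≤ 3·p = 3·(6/17) = 18/17.
Numerically: 18/17 ≈ 1.0588235.
Is 18/17 < 1? NO.
Since the bound 18/17 is ≥ 1, the union bound is uninformative here; it does NOT by itself certify existence.

3·p = 18/17 ≈ 1.0588235; existence NOT certified by the union bound.


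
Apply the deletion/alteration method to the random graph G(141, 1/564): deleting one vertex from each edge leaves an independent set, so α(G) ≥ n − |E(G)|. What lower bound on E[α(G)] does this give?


E[|E(G)|] = C(141, 2)·p = 9870 · (1/564) = 35/2.
E[α(G)] ≥ n − E[|E(G)|] = 141 − 35/2 = 247/2.
Numerically: ≈ 123.500000.
(This is only a lower bound; the true E[α(G)] may be larger.)

E[α(G)] ≥ 247/2 ≈ 123.500000.


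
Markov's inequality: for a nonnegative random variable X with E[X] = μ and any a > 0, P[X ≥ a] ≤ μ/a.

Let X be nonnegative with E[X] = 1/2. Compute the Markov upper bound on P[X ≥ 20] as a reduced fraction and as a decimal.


μ = E[X] = 1/2, a = 20.
Markov: P[X ≥ 20] ≤ μ/a = (1/2)/20 = 1/40.
Numerically: ≈ 0.0250.
(Since a = 20 > μ = 0.5000, the bound 1/40 is < 1 and informative.)

P[X ≥ 20] ≤ 1/40 ≈ 0.0250.


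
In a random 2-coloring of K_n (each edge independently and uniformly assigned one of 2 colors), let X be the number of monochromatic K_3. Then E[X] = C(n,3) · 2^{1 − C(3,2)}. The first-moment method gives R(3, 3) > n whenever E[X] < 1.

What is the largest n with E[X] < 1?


We need C(n, 3) · 2^{1 − 3} < 1, i.e. C(n, 3) < 2^{3 − 1} = 4.
Check values of n near the boundary:
  n = 3: C(3, 3) = 1; 1 < 4? YES
  n = 4: C(4, 3) = 4; 4 < 4? NO
  n = 5: C(5, 3) = 10; 10 < 4? NO
The largest n with C(n, 3) < 4 is n = 3 (where E[X] = 1/4 ≈ 0.250). Hence R(3, 3) > 3, i.e. R(3, 3) ≥ 4.

Largest n = 3; hence R(3, 3) > 3.


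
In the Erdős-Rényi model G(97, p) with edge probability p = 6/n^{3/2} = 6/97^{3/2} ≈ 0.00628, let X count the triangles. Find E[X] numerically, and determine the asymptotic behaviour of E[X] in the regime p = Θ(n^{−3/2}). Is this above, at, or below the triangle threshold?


Number of potential triangles: C(97, 3) = 147440.
Each occurs with probability p³ ≈ (0.00628)³ ≈ 2.47731e-07.
By linearity: E[X] = C(97, 3)·p³ ≈ 147440 · 2.47731e-07 ≈ 0.037.
Since α = 3/2 > 1, p = c/n^{3/2} = o(1/n) is below the triangle threshold p ~ 1/n. Asymptotically E[X] ~ (c³/6)·n^{3(1−α)} = (6³/6)·n^{-1.5} → 0, so by Markov's inequality G has no triangles w.h.p.

E[X] ≈ 0.037; in regime p = Θ(1/n^{3/2}) E[X] tends to 0 (below the triangle threshold p ~ 1/n).


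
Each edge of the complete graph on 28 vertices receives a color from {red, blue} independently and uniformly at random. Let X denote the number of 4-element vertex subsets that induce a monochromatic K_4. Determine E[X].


Let X = Σ_S X_S over the C(28, 4) = 20475 subsets S of size 4, where X_S = 1 if the K_4 on S is monochromatic.
For a fixed S, the K_4 on S has C(4, 2) = 6 edges. P[all 6 edges red] = (1/2)^6, and likewise for blue, so P[monochromatic] = 2·(1/2)^6 = 2^{1 − 6} = 1/32.
By linearity of expectation: E[X] = C(28, 4) · 2^{1 − 6} = 20475 · 1/32 = 20475/32.
Numerically: E[X] ≈ 639.843750.

E[X] = C(28,4)·2^(1−C(4,2)) = 20475/32 ≈ 639.843750.


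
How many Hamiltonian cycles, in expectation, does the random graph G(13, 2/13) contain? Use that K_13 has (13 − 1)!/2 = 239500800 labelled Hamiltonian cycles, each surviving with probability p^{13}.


K_13 has (13 − 1)!/2 = 239500800 labelled Hamiltonian cycles.
For each such Hamiltonian cycle H, let X_H = 1 if all 13 edges of H are present in G. Then P[X_H = 1] = p^{13} = (2/13)^{13} = 8192/302875106592253.
By linearity of expectation: E[X] = Σ_H E[X_H] = 239500800 · p^{13} = 239500800 · 8192/302875106592253 = 1961990553600/302875106592253.
Numerically: E[X] ≈ 0.00647789.

E[X] = 239500800 · (2/13)^{13} = 1961990553600/302875106592253 ≈ 0.00647789.


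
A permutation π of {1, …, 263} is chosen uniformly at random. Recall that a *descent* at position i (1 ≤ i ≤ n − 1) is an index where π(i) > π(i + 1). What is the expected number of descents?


Write X = Σ X_I over i = 1, …, 262, with X_I the indicator of one descent.
There are 262 indicators.
For each fixed i, the pair (π(i), π(i+1)) is a uniformly random ordered pair of distinct values from {1, …, 263}; by symmetry P[π(i) > π(i+1)] = 1/2.
By linearity: E[X] = 262 · (1/2) = (263 − 1) · (1/2) = 131 ≈ 131.0000.

E[X] = 131 = 131.0000.


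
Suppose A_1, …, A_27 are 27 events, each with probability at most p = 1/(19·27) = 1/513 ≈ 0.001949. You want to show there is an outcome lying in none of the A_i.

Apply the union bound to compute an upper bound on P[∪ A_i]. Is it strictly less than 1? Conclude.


Union bound: P[∪_{i=1}^{27} A_i] ≤ Σ_i P[A_i] ≤ 27·p = 27·(1/513) = 1/19.
Numerically: 1/19 ≈ 0.052632.
Is 1/19 < 1? YES.
Since P[∪ A_i] ≤ 1/19 < 1, the complement has P[∩ A_i^c] ≥ 1 − 1/19 = 18/19 > 0, so some outcome avoids every A_i.

27·p = 1/19 ≈ 0.052632; existence CERTIFIED by the union bound.


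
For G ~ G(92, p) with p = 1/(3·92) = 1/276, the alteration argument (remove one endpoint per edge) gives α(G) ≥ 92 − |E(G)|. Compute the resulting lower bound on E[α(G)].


E[|E(G)|] = C(92, 2)·p = 4186 · (1/276) = 91/6.
E[α(G)] ≥ n − E[|E(G)|] = 92 − 91/6 = 461/6.
Numerically: ≈ 76.8333.
(This is only a lower bound; the true E[α(G)] may be larger.)

E[α(G)] ≥ 461/6 ≈ 76.8333.


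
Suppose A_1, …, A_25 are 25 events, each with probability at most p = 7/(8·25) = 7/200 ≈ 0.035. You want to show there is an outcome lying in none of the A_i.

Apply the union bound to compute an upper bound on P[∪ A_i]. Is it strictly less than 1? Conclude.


Union bound: P[∪_{i=1}^{25} A_i] ≤ Σ_i P[A_i] ≤ 25·p = 25·(7/200) = 7/8.
Numerically: 7/8 ≈ 0.875.
Is 7/8 < 1? YES.
Since P[∪ A_i] ≤ 7/8 < 1, the complement has P[∩ A_i^c] ≥ 1 − 7/8 = 1/8 > 0, so some outcome avoids every A_i.

25·p = 7/8 ≈ 0.875; existence CERTIFIED by the union bound.
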